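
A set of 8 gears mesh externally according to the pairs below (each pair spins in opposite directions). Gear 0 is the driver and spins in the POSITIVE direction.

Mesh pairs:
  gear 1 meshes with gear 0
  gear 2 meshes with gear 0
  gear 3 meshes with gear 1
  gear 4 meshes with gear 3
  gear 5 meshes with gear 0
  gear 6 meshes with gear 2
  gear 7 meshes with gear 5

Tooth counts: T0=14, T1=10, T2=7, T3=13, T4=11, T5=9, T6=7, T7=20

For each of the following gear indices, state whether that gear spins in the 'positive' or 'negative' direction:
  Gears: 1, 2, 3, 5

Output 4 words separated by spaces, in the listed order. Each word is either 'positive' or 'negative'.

Answer: negative negative positive negative

Derivation:
Gear 0 (driver): positive (depth 0)
  gear 1: meshes with gear 0 -> depth 1 -> negative (opposite of gear 0)
  gear 2: meshes with gear 0 -> depth 1 -> negative (opposite of gear 0)
  gear 3: meshes with gear 1 -> depth 2 -> positive (opposite of gear 1)
  gear 4: meshes with gear 3 -> depth 3 -> negative (opposite of gear 3)
  gear 5: meshes with gear 0 -> depth 1 -> negative (opposite of gear 0)
  gear 6: meshes with gear 2 -> depth 2 -> positive (opposite of gear 2)
  gear 7: meshes with gear 5 -> depth 2 -> positive (opposite of gear 5)
Queried indices 1, 2, 3, 5 -> negative, negative, positive, negative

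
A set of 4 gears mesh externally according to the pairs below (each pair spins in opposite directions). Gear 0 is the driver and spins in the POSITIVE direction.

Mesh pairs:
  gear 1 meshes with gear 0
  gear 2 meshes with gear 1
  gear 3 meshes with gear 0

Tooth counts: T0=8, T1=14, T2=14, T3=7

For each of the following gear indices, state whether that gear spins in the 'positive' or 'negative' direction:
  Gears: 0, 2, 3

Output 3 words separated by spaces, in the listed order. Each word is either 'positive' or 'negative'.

Answer: positive positive negative

Derivation:
Gear 0 (driver): positive (depth 0)
  gear 1: meshes with gear 0 -> depth 1 -> negative (opposite of gear 0)
  gear 2: meshes with gear 1 -> depth 2 -> positive (opposite of gear 1)
  gear 3: meshes with gear 0 -> depth 1 -> negative (opposite of gear 0)
Queried indices 0, 2, 3 -> positive, positive, negative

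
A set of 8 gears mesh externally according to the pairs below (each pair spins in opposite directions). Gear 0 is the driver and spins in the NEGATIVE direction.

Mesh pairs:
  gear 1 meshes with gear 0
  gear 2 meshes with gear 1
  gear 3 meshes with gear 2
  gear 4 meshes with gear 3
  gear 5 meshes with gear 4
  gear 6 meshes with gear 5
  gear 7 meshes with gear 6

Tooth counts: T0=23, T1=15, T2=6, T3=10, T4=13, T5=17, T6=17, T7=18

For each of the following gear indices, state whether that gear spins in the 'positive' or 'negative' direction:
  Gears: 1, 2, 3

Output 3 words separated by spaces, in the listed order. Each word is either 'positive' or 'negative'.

Gear 0 (driver): negative (depth 0)
  gear 1: meshes with gear 0 -> depth 1 -> positive (opposite of gear 0)
  gear 2: meshes with gear 1 -> depth 2 -> negative (opposite of gear 1)
  gear 3: meshes with gear 2 -> depth 3 -> positive (opposite of gear 2)
  gear 4: meshes with gear 3 -> depth 4 -> negative (opposite of gear 3)
  gear 5: meshes with gear 4 -> depth 5 -> positive (opposite of gear 4)
  gear 6: meshes with gear 5 -> depth 6 -> negative (opposite of gear 5)
  gear 7: meshes with gear 6 -> depth 7 -> positive (opposite of gear 6)
Queried indices 1, 2, 3 -> positive, negative, positive

Answer: positive negative positive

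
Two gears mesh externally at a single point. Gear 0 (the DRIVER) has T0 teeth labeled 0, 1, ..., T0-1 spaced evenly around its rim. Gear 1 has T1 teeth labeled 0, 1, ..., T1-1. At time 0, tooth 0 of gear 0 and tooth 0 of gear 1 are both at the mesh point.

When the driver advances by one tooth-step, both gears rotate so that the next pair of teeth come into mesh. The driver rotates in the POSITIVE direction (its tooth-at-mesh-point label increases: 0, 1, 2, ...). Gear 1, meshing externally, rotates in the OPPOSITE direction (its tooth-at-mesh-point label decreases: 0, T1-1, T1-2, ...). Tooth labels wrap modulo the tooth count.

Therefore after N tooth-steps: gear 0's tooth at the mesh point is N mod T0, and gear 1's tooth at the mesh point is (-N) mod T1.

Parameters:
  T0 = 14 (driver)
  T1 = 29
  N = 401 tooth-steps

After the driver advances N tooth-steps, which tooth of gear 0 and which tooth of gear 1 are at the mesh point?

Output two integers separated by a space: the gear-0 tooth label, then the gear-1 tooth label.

Gear 0 (driver, T0=14): tooth at mesh = N mod T0
  401 = 28 * 14 + 9, so 401 mod 14 = 9
  gear 0 tooth = 9
Gear 1 (driven, T1=29): tooth at mesh = (-N) mod T1
  401 = 13 * 29 + 24, so 401 mod 29 = 24
  (-401) mod 29 = (-24) mod 29 = 29 - 24 = 5
Mesh after 401 steps: gear-0 tooth 9 meets gear-1 tooth 5

Answer: 9 5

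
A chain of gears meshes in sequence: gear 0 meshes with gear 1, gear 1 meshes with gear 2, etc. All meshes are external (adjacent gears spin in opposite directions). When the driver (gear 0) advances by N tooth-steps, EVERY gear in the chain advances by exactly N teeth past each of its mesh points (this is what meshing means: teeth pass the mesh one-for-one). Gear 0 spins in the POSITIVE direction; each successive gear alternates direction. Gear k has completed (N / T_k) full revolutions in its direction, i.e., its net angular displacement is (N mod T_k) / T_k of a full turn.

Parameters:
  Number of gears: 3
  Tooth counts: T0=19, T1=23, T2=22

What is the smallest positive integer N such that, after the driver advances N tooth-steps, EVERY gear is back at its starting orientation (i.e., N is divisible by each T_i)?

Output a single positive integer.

Gear k returns to start when N is a multiple of T_k.
All gears at start simultaneously when N is a common multiple of [19, 23, 22]; the smallest such N is lcm(19, 23, 22).
Start: lcm = T0 = 19
Fold in T1=23: gcd(19, 23) = 1; lcm(19, 23) = 19 * 23 / 1 = 437 / 1 = 437
Fold in T2=22: gcd(437, 22) = 1; lcm(437, 22) = 437 * 22 / 1 = 9614 / 1 = 9614
Full cycle length = 9614

Answer: 9614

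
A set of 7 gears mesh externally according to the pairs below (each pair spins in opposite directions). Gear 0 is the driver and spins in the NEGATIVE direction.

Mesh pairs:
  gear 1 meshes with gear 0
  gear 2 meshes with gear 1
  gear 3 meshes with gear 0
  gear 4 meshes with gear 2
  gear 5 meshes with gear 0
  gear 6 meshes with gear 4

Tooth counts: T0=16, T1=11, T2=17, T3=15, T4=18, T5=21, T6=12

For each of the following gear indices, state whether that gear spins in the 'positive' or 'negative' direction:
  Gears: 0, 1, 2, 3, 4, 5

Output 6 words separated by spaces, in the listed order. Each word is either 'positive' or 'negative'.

Gear 0 (driver): negative (depth 0)
  gear 1: meshes with gear 0 -> depth 1 -> positive (opposite of gear 0)
  gear 2: meshes with gear 1 -> depth 2 -> negative (opposite of gear 1)
  gear 3: meshes with gear 0 -> depth 1 -> positive (opposite of gear 0)
  gear 4: meshes with gear 2 -> depth 3 -> positive (opposite of gear 2)
  gear 5: meshes with gear 0 -> depth 1 -> positive (opposite of gear 0)
  gear 6: meshes with gear 4 -> depth 4 -> negative (opposite of gear 4)
Queried indices 0, 1, 2, 3, 4, 5 -> negative, positive, negative, positive, positive, positive

Answer: negative positive negative positive positive positive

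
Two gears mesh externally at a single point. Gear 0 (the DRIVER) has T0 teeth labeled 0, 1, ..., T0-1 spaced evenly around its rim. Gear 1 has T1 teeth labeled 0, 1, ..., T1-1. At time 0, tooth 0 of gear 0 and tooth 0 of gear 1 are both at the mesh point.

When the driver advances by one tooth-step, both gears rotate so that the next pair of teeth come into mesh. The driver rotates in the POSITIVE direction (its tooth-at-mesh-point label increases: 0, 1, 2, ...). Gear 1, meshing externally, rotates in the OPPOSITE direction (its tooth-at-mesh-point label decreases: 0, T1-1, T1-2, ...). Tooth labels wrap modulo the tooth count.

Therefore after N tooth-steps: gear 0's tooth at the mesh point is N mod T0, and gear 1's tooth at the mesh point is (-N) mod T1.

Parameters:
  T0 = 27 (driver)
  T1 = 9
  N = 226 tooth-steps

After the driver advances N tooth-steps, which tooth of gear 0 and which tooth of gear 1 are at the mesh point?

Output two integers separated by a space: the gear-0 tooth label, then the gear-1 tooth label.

Answer: 10 8

Derivation:
Gear 0 (driver, T0=27): tooth at mesh = N mod T0
  226 = 8 * 27 + 10, so 226 mod 27 = 10
  gear 0 tooth = 10
Gear 1 (driven, T1=9): tooth at mesh = (-N) mod T1
  226 = 25 * 9 + 1, so 226 mod 9 = 1
  (-226) mod 9 = (-1) mod 9 = 9 - 1 = 8
Mesh after 226 steps: gear-0 tooth 10 meets gear-1 tooth 8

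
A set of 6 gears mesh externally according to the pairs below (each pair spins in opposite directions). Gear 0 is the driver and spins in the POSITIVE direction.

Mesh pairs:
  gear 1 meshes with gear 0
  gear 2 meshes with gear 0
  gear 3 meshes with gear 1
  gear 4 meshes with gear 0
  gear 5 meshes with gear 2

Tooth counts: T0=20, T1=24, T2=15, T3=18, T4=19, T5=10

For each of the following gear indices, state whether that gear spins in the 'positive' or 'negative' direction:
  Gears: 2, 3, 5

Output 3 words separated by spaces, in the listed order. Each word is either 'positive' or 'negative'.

Gear 0 (driver): positive (depth 0)
  gear 1: meshes with gear 0 -> depth 1 -> negative (opposite of gear 0)
  gear 2: meshes with gear 0 -> depth 1 -> negative (opposite of gear 0)
  gear 3: meshes with gear 1 -> depth 2 -> positive (opposite of gear 1)
  gear 4: meshes with gear 0 -> depth 1 -> negative (opposite of gear 0)
  gear 5: meshes with gear 2 -> depth 2 -> positive (opposite of gear 2)
Queried indices 2, 3, 5 -> negative, positive, positive

Answer: negative positive positive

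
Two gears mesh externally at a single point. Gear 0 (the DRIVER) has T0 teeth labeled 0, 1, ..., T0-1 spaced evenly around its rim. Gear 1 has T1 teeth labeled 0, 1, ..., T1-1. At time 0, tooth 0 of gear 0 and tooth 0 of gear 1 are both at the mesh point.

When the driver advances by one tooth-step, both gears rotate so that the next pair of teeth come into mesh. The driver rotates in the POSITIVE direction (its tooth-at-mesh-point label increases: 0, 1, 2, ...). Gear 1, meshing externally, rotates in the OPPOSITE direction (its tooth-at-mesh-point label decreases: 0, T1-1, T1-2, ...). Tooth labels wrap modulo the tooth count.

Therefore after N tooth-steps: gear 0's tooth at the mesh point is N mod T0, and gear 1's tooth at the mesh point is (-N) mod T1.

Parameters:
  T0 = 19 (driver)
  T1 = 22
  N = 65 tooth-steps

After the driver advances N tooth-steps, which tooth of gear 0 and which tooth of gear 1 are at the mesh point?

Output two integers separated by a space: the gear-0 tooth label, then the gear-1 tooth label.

Answer: 8 1

Derivation:
Gear 0 (driver, T0=19): tooth at mesh = N mod T0
  65 = 3 * 19 + 8, so 65 mod 19 = 8
  gear 0 tooth = 8
Gear 1 (driven, T1=22): tooth at mesh = (-N) mod T1
  65 = 2 * 22 + 21, so 65 mod 22 = 21
  (-65) mod 22 = (-21) mod 22 = 22 - 21 = 1
Mesh after 65 steps: gear-0 tooth 8 meets gear-1 tooth 1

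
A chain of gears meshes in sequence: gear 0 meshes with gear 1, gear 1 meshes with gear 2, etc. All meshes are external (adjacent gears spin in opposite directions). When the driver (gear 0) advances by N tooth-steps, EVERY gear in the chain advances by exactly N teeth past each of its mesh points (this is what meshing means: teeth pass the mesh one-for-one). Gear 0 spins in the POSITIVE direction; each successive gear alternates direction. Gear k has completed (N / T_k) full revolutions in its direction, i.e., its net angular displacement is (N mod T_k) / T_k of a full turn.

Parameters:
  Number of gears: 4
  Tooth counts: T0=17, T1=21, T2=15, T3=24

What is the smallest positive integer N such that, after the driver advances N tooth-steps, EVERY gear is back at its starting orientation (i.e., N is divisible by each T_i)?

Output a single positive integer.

Answer: 14280

Derivation:
Gear k returns to start when N is a multiple of T_k.
All gears at start simultaneously when N is a common multiple of [17, 21, 15, 24]; the smallest such N is lcm(17, 21, 15, 24).
Start: lcm = T0 = 17
Fold in T1=21: gcd(17, 21) = 1; lcm(17, 21) = 17 * 21 / 1 = 357 / 1 = 357
Fold in T2=15: gcd(357, 15) = 3; lcm(357, 15) = 357 * 15 / 3 = 5355 / 3 = 1785
Fold in T3=24: gcd(1785, 24) = 3; lcm(1785, 24) = 1785 * 24 / 3 = 42840 / 3 = 14280
Full cycle length = 14280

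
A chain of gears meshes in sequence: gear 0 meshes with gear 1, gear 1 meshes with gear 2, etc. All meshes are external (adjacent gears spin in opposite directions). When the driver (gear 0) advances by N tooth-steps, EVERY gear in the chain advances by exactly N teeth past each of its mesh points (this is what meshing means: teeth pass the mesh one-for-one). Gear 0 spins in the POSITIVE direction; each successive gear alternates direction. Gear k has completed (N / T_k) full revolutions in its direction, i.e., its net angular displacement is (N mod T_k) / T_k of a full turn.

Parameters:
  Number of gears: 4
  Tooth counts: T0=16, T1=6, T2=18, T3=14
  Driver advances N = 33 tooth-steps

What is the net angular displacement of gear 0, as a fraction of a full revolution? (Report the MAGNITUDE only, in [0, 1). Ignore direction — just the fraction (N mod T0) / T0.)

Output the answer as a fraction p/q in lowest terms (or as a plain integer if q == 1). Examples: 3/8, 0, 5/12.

Chain of 4 gears, tooth counts: [16, 6, 18, 14]
  gear 0: T0=16, direction=positive, advance = 33 mod 16 = 1 teeth = 1/16 turn
  gear 1: T1=6, direction=negative, advance = 33 mod 6 = 3 teeth = 3/6 turn
  gear 2: T2=18, direction=positive, advance = 33 mod 18 = 15 teeth = 15/18 turn
  gear 3: T3=14, direction=negative, advance = 33 mod 14 = 5 teeth = 5/14 turn
Gear 0: 33 mod 16 = 1
Fraction = 1 / 16 = 1/16 (gcd(1,16)=1) = 1/16

Answer: 1/16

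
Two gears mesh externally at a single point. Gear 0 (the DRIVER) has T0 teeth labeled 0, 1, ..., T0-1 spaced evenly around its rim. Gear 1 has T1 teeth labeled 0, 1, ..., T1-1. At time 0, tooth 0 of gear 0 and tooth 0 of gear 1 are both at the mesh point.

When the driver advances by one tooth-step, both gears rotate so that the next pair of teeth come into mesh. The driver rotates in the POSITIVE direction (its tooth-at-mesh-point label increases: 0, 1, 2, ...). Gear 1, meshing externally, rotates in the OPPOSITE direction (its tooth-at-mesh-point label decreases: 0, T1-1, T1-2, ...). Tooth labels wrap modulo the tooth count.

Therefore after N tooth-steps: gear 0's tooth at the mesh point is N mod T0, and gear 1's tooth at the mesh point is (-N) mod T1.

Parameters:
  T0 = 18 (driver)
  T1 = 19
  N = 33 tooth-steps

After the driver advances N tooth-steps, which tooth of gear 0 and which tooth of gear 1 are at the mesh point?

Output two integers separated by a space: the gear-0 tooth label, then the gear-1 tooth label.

Gear 0 (driver, T0=18): tooth at mesh = N mod T0
  33 = 1 * 18 + 15, so 33 mod 18 = 15
  gear 0 tooth = 15
Gear 1 (driven, T1=19): tooth at mesh = (-N) mod T1
  33 = 1 * 19 + 14, so 33 mod 19 = 14
  (-33) mod 19 = (-14) mod 19 = 19 - 14 = 5
Mesh after 33 steps: gear-0 tooth 15 meets gear-1 tooth 5

Answer: 15 5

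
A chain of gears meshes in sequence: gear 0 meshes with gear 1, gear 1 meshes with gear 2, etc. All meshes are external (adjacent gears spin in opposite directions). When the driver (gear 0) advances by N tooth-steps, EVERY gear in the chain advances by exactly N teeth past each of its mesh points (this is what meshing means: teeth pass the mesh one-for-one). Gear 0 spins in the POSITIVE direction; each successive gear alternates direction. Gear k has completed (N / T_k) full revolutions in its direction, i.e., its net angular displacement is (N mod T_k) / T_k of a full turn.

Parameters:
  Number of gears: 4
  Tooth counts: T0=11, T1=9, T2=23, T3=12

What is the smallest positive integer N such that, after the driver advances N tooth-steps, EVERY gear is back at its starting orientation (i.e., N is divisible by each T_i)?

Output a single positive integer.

Answer: 9108

Derivation:
Gear k returns to start when N is a multiple of T_k.
All gears at start simultaneously when N is a common multiple of [11, 9, 23, 12]; the smallest such N is lcm(11, 9, 23, 12).
Start: lcm = T0 = 11
Fold in T1=9: gcd(11, 9) = 1; lcm(11, 9) = 11 * 9 / 1 = 99 / 1 = 99
Fold in T2=23: gcd(99, 23) = 1; lcm(99, 23) = 99 * 23 / 1 = 2277 / 1 = 2277
Fold in T3=12: gcd(2277, 12) = 3; lcm(2277, 12) = 2277 * 12 / 3 = 27324 / 3 = 9108
Full cycle length = 9108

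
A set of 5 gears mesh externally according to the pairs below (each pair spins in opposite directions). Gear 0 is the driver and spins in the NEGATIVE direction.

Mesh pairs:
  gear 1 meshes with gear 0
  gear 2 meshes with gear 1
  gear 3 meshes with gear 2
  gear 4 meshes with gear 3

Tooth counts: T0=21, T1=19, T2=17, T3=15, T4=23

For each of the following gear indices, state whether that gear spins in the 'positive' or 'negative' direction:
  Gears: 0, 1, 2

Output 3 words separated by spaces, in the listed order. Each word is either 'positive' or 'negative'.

Answer: negative positive negative

Derivation:
Gear 0 (driver): negative (depth 0)
  gear 1: meshes with gear 0 -> depth 1 -> positive (opposite of gear 0)
  gear 2: meshes with gear 1 -> depth 2 -> negative (opposite of gear 1)
  gear 3: meshes with gear 2 -> depth 3 -> positive (opposite of gear 2)
  gear 4: meshes with gear 3 -> depth 4 -> negative (opposite of gear 3)
Queried indices 0, 1, 2 -> negative, positive, negative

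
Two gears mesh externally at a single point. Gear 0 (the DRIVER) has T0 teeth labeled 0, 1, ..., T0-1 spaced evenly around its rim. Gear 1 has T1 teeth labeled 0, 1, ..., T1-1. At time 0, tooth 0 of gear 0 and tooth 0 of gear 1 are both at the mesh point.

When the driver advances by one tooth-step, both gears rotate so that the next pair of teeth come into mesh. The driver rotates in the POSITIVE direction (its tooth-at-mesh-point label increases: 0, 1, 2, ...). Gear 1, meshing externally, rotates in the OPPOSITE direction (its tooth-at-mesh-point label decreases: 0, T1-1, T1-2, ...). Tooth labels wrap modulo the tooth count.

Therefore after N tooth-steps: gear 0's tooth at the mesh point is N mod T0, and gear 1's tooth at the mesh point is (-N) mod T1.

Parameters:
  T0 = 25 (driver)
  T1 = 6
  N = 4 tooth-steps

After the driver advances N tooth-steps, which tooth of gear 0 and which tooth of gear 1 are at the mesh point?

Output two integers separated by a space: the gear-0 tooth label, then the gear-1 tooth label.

Gear 0 (driver, T0=25): tooth at mesh = N mod T0
  4 = 0 * 25 + 4, so 4 mod 25 = 4
  gear 0 tooth = 4
Gear 1 (driven, T1=6): tooth at mesh = (-N) mod T1
  4 = 0 * 6 + 4, so 4 mod 6 = 4
  (-4) mod 6 = (-4) mod 6 = 6 - 4 = 2
Mesh after 4 steps: gear-0 tooth 4 meets gear-1 tooth 2

Answer: 4 2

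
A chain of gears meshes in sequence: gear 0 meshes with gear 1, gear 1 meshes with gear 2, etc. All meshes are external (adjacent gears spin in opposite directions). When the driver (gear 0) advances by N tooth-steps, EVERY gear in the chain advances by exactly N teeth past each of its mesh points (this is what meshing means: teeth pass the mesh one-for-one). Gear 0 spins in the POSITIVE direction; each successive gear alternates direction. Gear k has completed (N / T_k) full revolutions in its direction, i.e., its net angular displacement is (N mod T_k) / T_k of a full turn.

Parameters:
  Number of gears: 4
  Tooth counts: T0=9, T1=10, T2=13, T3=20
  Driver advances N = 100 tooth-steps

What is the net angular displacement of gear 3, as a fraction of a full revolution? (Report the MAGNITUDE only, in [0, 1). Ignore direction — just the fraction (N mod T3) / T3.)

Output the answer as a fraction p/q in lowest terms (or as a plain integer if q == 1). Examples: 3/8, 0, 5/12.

Answer: 0

Derivation:
Chain of 4 gears, tooth counts: [9, 10, 13, 20]
  gear 0: T0=9, direction=positive, advance = 100 mod 9 = 1 teeth = 1/9 turn
  gear 1: T1=10, direction=negative, advance = 100 mod 10 = 0 teeth = 0/10 turn
  gear 2: T2=13, direction=positive, advance = 100 mod 13 = 9 teeth = 9/13 turn
  gear 3: T3=20, direction=negative, advance = 100 mod 20 = 0 teeth = 0/20 turn
Gear 3: 100 mod 20 = 0
Fraction = 0 / 20 = 0/1 (gcd(0,20)=20) = 0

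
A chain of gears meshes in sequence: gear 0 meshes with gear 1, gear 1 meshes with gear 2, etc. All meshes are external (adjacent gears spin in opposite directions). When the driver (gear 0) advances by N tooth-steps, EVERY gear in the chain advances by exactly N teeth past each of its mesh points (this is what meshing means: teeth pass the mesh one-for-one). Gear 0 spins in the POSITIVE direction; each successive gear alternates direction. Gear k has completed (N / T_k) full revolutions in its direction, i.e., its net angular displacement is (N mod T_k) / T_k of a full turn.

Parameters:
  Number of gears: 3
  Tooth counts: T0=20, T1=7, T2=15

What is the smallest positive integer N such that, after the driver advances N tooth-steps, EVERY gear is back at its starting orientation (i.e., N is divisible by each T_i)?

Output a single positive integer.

Answer: 420

Derivation:
Gear k returns to start when N is a multiple of T_k.
All gears at start simultaneously when N is a common multiple of [20, 7, 15]; the smallest such N is lcm(20, 7, 15).
Start: lcm = T0 = 20
Fold in T1=7: gcd(20, 7) = 1; lcm(20, 7) = 20 * 7 / 1 = 140 / 1 = 140
Fold in T2=15: gcd(140, 15) = 5; lcm(140, 15) = 140 * 15 / 5 = 2100 / 5 = 420
Full cycle length = 420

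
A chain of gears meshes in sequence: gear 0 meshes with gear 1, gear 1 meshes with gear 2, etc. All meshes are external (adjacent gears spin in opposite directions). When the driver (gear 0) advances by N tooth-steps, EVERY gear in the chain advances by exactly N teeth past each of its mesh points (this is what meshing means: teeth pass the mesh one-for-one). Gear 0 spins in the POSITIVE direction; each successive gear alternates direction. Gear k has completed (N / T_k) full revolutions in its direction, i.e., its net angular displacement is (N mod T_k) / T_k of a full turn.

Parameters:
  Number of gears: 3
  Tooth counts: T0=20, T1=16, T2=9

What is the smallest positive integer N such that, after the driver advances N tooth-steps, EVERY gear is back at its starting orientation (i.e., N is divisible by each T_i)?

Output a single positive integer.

Answer: 720

Derivation:
Gear k returns to start when N is a multiple of T_k.
All gears at start simultaneously when N is a common multiple of [20, 16, 9]; the smallest such N is lcm(20, 16, 9).
Start: lcm = T0 = 20
Fold in T1=16: gcd(20, 16) = 4; lcm(20, 16) = 20 * 16 / 4 = 320 / 4 = 80
Fold in T2=9: gcd(80, 9) = 1; lcm(80, 9) = 80 * 9 / 1 = 720 / 1 = 720
Full cycle length = 720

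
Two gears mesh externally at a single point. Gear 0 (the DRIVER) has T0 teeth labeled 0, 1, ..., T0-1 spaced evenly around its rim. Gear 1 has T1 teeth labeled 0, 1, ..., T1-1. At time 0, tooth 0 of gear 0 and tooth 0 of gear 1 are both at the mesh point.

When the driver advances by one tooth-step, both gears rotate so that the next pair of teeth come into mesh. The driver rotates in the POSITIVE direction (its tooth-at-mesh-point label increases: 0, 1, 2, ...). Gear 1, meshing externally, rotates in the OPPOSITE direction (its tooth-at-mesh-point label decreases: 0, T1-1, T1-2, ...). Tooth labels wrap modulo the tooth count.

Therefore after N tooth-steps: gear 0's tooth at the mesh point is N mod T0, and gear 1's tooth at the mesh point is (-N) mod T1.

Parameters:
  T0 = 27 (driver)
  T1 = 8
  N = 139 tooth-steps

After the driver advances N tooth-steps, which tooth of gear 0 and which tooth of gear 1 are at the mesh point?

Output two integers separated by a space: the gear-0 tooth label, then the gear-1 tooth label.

Gear 0 (driver, T0=27): tooth at mesh = N mod T0
  139 = 5 * 27 + 4, so 139 mod 27 = 4
  gear 0 tooth = 4
Gear 1 (driven, T1=8): tooth at mesh = (-N) mod T1
  139 = 17 * 8 + 3, so 139 mod 8 = 3
  (-139) mod 8 = (-3) mod 8 = 8 - 3 = 5
Mesh after 139 steps: gear-0 tooth 4 meets gear-1 tooth 5

Answer: 4 5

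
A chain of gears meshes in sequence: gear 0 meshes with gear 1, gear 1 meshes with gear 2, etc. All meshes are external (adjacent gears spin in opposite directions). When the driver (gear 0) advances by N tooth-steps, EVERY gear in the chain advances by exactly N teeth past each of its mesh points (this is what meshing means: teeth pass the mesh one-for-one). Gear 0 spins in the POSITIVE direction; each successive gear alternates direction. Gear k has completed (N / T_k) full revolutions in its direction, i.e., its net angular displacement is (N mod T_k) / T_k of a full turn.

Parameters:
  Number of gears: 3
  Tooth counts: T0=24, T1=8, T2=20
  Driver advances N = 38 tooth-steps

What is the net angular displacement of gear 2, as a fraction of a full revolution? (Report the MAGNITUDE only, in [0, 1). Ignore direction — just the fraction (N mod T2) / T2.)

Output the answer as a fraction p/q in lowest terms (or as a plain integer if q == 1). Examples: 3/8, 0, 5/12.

Answer: 9/10

Derivation:
Chain of 3 gears, tooth counts: [24, 8, 20]
  gear 0: T0=24, direction=positive, advance = 38 mod 24 = 14 teeth = 14/24 turn
  gear 1: T1=8, direction=negative, advance = 38 mod 8 = 6 teeth = 6/8 turn
  gear 2: T2=20, direction=positive, advance = 38 mod 20 = 18 teeth = 18/20 turn
Gear 2: 38 mod 20 = 18
Fraction = 18 / 20 = 9/10 (gcd(18,20)=2) = 9/10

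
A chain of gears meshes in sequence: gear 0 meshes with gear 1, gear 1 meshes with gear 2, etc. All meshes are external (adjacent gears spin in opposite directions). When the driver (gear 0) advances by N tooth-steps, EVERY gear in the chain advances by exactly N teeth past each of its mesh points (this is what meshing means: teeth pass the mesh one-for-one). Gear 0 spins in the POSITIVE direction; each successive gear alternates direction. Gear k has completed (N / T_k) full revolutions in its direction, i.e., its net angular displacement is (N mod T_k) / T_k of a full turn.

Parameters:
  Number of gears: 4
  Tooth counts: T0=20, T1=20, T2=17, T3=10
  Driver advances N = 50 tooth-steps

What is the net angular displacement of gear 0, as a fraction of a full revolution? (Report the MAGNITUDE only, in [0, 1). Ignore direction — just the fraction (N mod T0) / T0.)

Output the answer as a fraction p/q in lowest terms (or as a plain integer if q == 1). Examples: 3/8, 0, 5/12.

Answer: 1/2

Derivation:
Chain of 4 gears, tooth counts: [20, 20, 17, 10]
  gear 0: T0=20, direction=positive, advance = 50 mod 20 = 10 teeth = 10/20 turn
  gear 1: T1=20, direction=negative, advance = 50 mod 20 = 10 teeth = 10/20 turn
  gear 2: T2=17, direction=positive, advance = 50 mod 17 = 16 teeth = 16/17 turn
  gear 3: T3=10, direction=negative, advance = 50 mod 10 = 0 teeth = 0/10 turn
Gear 0: 50 mod 20 = 10
Fraction = 10 / 20 = 1/2 (gcd(10,20)=10) = 1/2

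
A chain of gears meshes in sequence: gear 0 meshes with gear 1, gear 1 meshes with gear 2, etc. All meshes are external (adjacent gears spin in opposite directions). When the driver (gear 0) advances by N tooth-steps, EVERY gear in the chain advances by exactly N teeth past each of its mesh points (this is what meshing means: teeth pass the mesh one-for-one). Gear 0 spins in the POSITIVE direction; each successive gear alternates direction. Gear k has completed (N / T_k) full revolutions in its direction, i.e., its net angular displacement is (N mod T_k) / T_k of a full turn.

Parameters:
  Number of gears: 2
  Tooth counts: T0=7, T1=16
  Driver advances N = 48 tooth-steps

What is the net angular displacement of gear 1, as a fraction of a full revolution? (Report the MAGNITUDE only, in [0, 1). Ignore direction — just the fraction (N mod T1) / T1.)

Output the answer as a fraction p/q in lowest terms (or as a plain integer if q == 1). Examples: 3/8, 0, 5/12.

Answer: 0

Derivation:
Chain of 2 gears, tooth counts: [7, 16]
  gear 0: T0=7, direction=positive, advance = 48 mod 7 = 6 teeth = 6/7 turn
  gear 1: T1=16, direction=negative, advance = 48 mod 16 = 0 teeth = 0/16 turn
Gear 1: 48 mod 16 = 0
Fraction = 0 / 16 = 0/1 (gcd(0,16)=16) = 0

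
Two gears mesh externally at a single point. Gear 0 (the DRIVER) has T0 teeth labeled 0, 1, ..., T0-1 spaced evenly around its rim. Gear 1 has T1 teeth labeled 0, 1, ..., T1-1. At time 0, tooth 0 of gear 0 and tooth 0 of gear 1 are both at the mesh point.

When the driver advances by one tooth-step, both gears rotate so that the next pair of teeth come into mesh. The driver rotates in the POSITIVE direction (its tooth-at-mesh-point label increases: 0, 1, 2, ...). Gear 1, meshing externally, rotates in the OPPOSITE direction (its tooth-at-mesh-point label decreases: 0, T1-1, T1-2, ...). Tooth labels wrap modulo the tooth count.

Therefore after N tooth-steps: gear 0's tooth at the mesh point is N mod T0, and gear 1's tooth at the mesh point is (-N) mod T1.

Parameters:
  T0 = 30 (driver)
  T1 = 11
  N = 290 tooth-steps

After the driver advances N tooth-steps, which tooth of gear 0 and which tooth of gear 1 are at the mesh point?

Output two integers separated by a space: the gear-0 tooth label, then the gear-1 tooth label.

Gear 0 (driver, T0=30): tooth at mesh = N mod T0
  290 = 9 * 30 + 20, so 290 mod 30 = 20
  gear 0 tooth = 20
Gear 1 (driven, T1=11): tooth at mesh = (-N) mod T1
  290 = 26 * 11 + 4, so 290 mod 11 = 4
  (-290) mod 11 = (-4) mod 11 = 11 - 4 = 7
Mesh after 290 steps: gear-0 tooth 20 meets gear-1 tooth 7

Answer: 20 7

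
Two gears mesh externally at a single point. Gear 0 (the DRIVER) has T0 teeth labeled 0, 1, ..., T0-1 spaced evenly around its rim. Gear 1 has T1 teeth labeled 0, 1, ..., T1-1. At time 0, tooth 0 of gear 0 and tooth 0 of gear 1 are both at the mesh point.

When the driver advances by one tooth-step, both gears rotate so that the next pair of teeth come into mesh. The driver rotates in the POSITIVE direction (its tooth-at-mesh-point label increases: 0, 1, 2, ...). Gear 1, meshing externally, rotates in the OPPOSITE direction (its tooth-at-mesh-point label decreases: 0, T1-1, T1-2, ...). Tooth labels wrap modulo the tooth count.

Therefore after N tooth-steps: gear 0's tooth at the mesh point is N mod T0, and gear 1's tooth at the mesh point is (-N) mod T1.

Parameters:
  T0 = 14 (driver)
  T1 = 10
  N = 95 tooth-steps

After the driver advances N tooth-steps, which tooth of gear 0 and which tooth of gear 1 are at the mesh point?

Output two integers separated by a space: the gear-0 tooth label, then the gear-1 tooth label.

Gear 0 (driver, T0=14): tooth at mesh = N mod T0
  95 = 6 * 14 + 11, so 95 mod 14 = 11
  gear 0 tooth = 11
Gear 1 (driven, T1=10): tooth at mesh = (-N) mod T1
  95 = 9 * 10 + 5, so 95 mod 10 = 5
  (-95) mod 10 = (-5) mod 10 = 10 - 5 = 5
Mesh after 95 steps: gear-0 tooth 11 meets gear-1 tooth 5

Answer: 11 5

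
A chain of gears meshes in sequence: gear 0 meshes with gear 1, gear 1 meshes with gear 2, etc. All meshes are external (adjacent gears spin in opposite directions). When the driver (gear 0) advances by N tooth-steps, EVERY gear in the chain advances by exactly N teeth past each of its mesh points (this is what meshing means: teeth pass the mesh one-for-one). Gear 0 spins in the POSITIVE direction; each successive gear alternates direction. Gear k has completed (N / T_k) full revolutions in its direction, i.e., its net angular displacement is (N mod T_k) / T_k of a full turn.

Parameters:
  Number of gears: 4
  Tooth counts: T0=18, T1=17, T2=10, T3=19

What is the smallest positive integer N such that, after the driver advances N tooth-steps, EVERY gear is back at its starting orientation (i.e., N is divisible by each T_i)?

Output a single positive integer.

Answer: 29070

Derivation:
Gear k returns to start when N is a multiple of T_k.
All gears at start simultaneously when N is a common multiple of [18, 17, 10, 19]; the smallest such N is lcm(18, 17, 10, 19).
Start: lcm = T0 = 18
Fold in T1=17: gcd(18, 17) = 1; lcm(18, 17) = 18 * 17 / 1 = 306 / 1 = 306
Fold in T2=10: gcd(306, 10) = 2; lcm(306, 10) = 306 * 10 / 2 = 3060 / 2 = 1530
Fold in T3=19: gcd(1530, 19) = 1; lcm(1530, 19) = 1530 * 19 / 1 = 29070 / 1 = 29070
Full cycle length = 29070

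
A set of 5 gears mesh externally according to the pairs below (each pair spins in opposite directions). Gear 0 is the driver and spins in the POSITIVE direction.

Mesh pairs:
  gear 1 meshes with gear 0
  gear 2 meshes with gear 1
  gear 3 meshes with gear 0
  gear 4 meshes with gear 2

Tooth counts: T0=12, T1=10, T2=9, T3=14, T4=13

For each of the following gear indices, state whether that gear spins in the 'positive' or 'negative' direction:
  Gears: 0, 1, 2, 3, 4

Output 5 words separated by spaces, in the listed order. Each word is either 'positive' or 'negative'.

Gear 0 (driver): positive (depth 0)
  gear 1: meshes with gear 0 -> depth 1 -> negative (opposite of gear 0)
  gear 2: meshes with gear 1 -> depth 2 -> positive (opposite of gear 1)
  gear 3: meshes with gear 0 -> depth 1 -> negative (opposite of gear 0)
  gear 4: meshes with gear 2 -> depth 3 -> negative (opposite of gear 2)
Queried indices 0, 1, 2, 3, 4 -> positive, negative, positive, negative, negative

Answer: positive negative positive negative negative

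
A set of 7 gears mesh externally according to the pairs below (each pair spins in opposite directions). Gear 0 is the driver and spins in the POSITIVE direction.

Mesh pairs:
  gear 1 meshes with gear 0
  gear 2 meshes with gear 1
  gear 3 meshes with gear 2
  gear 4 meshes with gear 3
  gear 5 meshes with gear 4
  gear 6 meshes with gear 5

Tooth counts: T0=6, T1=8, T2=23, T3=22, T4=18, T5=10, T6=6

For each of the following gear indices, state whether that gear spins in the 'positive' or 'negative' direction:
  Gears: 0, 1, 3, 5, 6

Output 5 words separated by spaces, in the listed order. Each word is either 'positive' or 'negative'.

Answer: positive negative negative negative positive

Derivation:
Gear 0 (driver): positive (depth 0)
  gear 1: meshes with gear 0 -> depth 1 -> negative (opposite of gear 0)
  gear 2: meshes with gear 1 -> depth 2 -> positive (opposite of gear 1)
  gear 3: meshes with gear 2 -> depth 3 -> negative (opposite of gear 2)
  gear 4: meshes with gear 3 -> depth 4 -> positive (opposite of gear 3)
  gear 5: meshes with gear 4 -> depth 5 -> negative (opposite of gear 4)
  gear 6: meshes with gear 5 -> depth 6 -> positive (opposite of gear 5)
Queried indices 0, 1, 3, 5, 6 -> positive, negative, negative, negative, positive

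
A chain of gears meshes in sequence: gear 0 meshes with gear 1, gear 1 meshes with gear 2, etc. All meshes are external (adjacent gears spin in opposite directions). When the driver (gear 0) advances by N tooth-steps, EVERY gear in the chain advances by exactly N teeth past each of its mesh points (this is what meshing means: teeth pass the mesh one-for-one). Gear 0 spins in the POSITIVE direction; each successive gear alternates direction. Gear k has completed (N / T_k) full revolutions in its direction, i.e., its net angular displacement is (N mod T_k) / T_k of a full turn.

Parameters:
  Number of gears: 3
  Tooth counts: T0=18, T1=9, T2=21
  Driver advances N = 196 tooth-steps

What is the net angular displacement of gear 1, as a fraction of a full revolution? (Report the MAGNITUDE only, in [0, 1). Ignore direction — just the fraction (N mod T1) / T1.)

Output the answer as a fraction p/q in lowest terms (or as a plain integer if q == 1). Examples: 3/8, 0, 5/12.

Chain of 3 gears, tooth counts: [18, 9, 21]
  gear 0: T0=18, direction=positive, advance = 196 mod 18 = 16 teeth = 16/18 turn
  gear 1: T1=9, direction=negative, advance = 196 mod 9 = 7 teeth = 7/9 turn
  gear 2: T2=21, direction=positive, advance = 196 mod 21 = 7 teeth = 7/21 turn
Gear 1: 196 mod 9 = 7
Fraction = 7 / 9 = 7/9 (gcd(7,9)=1) = 7/9

Answer: 7/9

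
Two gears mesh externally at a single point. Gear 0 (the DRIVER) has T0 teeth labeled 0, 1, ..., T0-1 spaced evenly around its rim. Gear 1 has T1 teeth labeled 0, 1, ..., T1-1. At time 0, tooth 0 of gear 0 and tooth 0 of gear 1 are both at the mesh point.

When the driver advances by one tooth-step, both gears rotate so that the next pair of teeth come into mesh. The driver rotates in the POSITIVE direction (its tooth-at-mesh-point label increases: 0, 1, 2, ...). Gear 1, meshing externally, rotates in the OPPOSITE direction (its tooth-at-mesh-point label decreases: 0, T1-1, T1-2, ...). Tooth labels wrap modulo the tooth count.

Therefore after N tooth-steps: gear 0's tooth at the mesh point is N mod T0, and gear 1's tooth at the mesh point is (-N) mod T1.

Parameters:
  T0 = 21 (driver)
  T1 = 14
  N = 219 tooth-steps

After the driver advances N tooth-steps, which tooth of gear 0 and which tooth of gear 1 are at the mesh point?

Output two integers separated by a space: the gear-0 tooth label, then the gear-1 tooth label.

Answer: 9 5

Derivation:
Gear 0 (driver, T0=21): tooth at mesh = N mod T0
  219 = 10 * 21 + 9, so 219 mod 21 = 9
  gear 0 tooth = 9
Gear 1 (driven, T1=14): tooth at mesh = (-N) mod T1
  219 = 15 * 14 + 9, so 219 mod 14 = 9
  (-219) mod 14 = (-9) mod 14 = 14 - 9 = 5
Mesh after 219 steps: gear-0 tooth 9 meets gear-1 tooth 5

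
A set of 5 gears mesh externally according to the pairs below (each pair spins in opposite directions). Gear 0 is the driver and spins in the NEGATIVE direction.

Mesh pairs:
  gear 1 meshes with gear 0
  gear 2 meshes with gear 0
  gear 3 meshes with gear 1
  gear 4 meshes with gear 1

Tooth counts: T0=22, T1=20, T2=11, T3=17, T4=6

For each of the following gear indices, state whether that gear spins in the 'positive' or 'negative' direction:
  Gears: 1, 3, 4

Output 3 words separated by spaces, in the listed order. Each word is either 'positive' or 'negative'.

Answer: positive negative negative

Derivation:
Gear 0 (driver): negative (depth 0)
  gear 1: meshes with gear 0 -> depth 1 -> positive (opposite of gear 0)
  gear 2: meshes with gear 0 -> depth 1 -> positive (opposite of gear 0)
  gear 3: meshes with gear 1 -> depth 2 -> negative (opposite of gear 1)
  gear 4: meshes with gear 1 -> depth 2 -> negative (opposite of gear 1)
Queried indices 1, 3, 4 -> positive, negative, negative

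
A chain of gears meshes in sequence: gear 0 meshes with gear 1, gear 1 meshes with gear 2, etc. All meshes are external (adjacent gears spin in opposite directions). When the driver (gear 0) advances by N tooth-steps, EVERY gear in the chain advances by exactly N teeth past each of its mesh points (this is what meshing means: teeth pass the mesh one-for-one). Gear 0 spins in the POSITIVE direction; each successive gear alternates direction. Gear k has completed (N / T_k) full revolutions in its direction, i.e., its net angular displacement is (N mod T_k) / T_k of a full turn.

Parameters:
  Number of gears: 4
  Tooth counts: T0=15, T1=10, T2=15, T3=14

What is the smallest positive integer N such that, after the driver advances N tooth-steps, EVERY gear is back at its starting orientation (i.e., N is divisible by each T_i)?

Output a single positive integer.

Gear k returns to start when N is a multiple of T_k.
All gears at start simultaneously when N is a common multiple of [15, 10, 15, 14]; the smallest such N is lcm(15, 10, 15, 14).
Start: lcm = T0 = 15
Fold in T1=10: gcd(15, 10) = 5; lcm(15, 10) = 15 * 10 / 5 = 150 / 5 = 30
Fold in T2=15: gcd(30, 15) = 15; lcm(30, 15) = 30 * 15 / 15 = 450 / 15 = 30
Fold in T3=14: gcd(30, 14) = 2; lcm(30, 14) = 30 * 14 / 2 = 420 / 2 = 210
Full cycle length = 210

Answer: 210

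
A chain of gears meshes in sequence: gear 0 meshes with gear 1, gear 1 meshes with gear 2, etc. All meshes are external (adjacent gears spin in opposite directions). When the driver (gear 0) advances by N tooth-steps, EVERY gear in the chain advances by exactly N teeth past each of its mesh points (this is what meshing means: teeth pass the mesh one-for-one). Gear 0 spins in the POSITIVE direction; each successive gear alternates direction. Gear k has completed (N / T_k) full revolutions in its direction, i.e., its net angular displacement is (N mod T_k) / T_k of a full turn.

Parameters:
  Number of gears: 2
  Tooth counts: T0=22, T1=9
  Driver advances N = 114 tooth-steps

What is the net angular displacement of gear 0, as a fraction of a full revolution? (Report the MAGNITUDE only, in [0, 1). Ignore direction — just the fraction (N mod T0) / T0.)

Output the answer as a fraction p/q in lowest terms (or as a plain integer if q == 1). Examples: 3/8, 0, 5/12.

Chain of 2 gears, tooth counts: [22, 9]
  gear 0: T0=22, direction=positive, advance = 114 mod 22 = 4 teeth = 4/22 turn
  gear 1: T1=9, direction=negative, advance = 114 mod 9 = 6 teeth = 6/9 turn
Gear 0: 114 mod 22 = 4
Fraction = 4 / 22 = 2/11 (gcd(4,22)=2) = 2/11

Answer: 2/11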